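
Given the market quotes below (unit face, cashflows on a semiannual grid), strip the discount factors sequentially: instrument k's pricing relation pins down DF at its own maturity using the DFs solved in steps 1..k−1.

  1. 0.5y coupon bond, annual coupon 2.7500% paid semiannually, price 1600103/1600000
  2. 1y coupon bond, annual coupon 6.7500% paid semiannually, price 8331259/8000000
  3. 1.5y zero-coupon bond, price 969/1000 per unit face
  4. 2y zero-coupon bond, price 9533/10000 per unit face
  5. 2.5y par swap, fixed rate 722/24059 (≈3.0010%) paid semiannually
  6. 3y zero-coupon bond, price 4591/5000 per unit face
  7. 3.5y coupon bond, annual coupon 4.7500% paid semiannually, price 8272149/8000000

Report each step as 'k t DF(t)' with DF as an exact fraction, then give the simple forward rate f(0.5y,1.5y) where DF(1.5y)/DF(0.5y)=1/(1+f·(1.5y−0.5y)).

1 1/2 1973/2000
2 1 1219/1250
3 3/2 969/1000
4 2 9533/10000
5 5/2 4639/5000
6 3 4591/5000
7 7/2 8771/10000
f(0.5y,1.5y) = ((1973/2000)/(969/1000) − 1)/(1) = 35/1938 ≈ 1.8060%

step 1 [0.5y] bond c/2=11/800: DF=(1600103/1600000 − 11/800·(0))/(1+11/800) = 1973/2000 ≈ 0.986500
step 2 [1y] bond c/2=27/800: DF=(8331259/8000000 − 27/800·(0.986500))/(1+27/800) = 1219/1250 ≈ 0.975200
step 3 [1.5y] zero: DF = P = 969/1000 ≈ 0.969000
step 4 [2y] zero: DF = P = 9533/10000 ≈ 0.953300
step 5 [2.5y] swap r/2=361/24059: DF=(1 − 361/24059·(0.986500+0.975200+0.969000+0.953300))/(1+361/24059) = 4639/5000 ≈ 0.927800
step 6 [3y] zero: DF = P = 4591/5000 ≈ 0.918200
step 7 [3.5y] bond c/2=19/800: DF=(8272149/8000000 − 19/800·(0.986500+0.975200+0.969000+0.953300+0.927800+0.918200))/(1+19/800) = 8771/10000 ≈ 0.877100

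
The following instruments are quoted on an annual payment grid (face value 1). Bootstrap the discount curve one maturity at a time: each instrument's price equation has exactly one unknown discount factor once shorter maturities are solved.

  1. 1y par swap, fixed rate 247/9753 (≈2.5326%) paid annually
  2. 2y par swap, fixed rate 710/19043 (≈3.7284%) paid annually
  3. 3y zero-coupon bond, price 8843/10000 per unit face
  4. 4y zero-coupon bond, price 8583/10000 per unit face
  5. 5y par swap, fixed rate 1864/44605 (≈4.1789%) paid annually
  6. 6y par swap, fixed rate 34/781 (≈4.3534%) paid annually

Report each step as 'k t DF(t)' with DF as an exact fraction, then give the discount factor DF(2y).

step 1 [1y] swap r/1=247/9753: DF=(1 − 247/9753·(0))/(1+247/9753) = 9753/10000 ≈ 0.975300
step 2 [2y] swap r/1=710/19043: DF=(1 − 710/19043·(0.975300))/(1+710/19043) = 929/1000 ≈ 0.929000
step 3 [3y] zero: DF = P = 8843/10000 ≈ 0.884300
step 4 [4y] zero: DF = P = 8583/10000 ≈ 0.858300
step 5 [5y] swap r/1=1864/44605: DF=(1 − 1864/44605·(0.975300+0.929000+0.884300+0.858300))/(1+1864/44605) = 1017/1250 ≈ 0.813600
step 6 [6y] swap r/1=34/781: DF=(1 − 34/781·(0.975300+0.929000+0.884300+0.858300+0.813600))/(1+34/781) = 3861/5000 ≈ 0.772200

1 1 9753/10000
2 2 929/1000
3 3 8843/10000
4 4 8583/10000
5 5 1017/1250
6 6 3861/5000
DF(2y) = 929/1000 ≈ 0.929000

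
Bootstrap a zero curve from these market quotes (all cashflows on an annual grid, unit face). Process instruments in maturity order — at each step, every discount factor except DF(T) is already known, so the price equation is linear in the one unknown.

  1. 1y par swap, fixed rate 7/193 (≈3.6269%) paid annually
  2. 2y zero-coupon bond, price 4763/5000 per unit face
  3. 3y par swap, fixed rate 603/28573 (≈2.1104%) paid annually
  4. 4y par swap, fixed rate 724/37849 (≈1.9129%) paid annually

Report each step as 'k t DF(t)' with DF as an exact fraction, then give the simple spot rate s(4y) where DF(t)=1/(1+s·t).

step 1 [1y] swap r/1=7/193: DF=(1 − 7/193·(0))/(1+7/193) = 193/200 ≈ 0.965000
step 2 [2y] zero: DF = P = 4763/5000 ≈ 0.952600
step 3 [3y] swap r/1=603/28573: DF=(1 − 603/28573·(0.965000+0.952600))/(1+603/28573) = 9397/10000 ≈ 0.939700
step 4 [4y] swap r/1=724/37849: DF=(1 − 724/37849·(0.965000+0.952600+0.939700))/(1+724/37849) = 2319/2500 ≈ 0.927600

1 1 193/200
2 2 4763/5000
3 3 9397/10000
4 4 2319/2500
s(4y) = (1/(2319/2500) − 1)/(4) = 181/9276 ≈ 1.9513%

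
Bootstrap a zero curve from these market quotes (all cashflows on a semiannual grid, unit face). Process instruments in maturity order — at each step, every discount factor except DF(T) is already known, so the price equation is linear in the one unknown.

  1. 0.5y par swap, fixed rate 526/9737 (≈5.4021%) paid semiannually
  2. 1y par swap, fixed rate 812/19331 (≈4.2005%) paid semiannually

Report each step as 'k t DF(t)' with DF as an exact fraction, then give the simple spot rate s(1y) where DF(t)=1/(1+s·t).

step 1 [0.5y] swap r/2=263/9737: DF=(1 − 263/9737·(0))/(1+263/9737) = 9737/10000 ≈ 0.973700
step 2 [1y] swap r/2=406/19331: DF=(1 − 406/19331·(0.973700))/(1+406/19331) = 4797/5000 ≈ 0.959400

1 1/2 9737/10000
2 1 4797/5000
s(1y) = (1/(4797/5000) − 1)/(1) = 203/4797 ≈ 4.2318%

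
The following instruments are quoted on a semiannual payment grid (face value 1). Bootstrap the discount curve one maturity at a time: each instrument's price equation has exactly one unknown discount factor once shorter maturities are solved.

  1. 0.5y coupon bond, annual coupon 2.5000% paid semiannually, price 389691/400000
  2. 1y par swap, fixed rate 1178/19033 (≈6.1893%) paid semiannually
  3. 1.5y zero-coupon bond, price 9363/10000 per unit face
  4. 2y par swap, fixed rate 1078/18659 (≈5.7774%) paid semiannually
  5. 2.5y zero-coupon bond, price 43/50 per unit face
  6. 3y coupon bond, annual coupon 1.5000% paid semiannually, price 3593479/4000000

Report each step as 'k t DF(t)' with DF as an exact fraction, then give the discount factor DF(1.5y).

1 1/2 4811/5000
2 1 9411/10000
3 3/2 9363/10000
4 2 4461/5000
5 5/2 43/50
6 3 343/400
DF(1.5y) = 9363/10000 ≈ 0.936300

step 1 [0.5y] bond c/2=1/80: DF=(389691/400000 − 1/80·(0))/(1+1/80) = 4811/5000 ≈ 0.962200
step 2 [1y] swap r/2=589/19033: DF=(1 − 589/19033·(0.962200))/(1+589/19033) = 9411/10000 ≈ 0.941100
step 3 [1.5y] zero: DF = P = 9363/10000 ≈ 0.936300
step 4 [2y] swap r/2=539/18659: DF=(1 − 539/18659·(0.962200+0.941100+0.936300))/(1+539/18659) = 4461/5000 ≈ 0.892200
step 5 [2.5y] zero: DF = P = 43/50 ≈ 0.860000
step 6 [3y] bond c/2=3/400: DF=(3593479/4000000 − 3/400·(0.962200+0.941100+0.936300+0.892200+0.860000))/(1+3/400) = 343/400 ≈ 0.857500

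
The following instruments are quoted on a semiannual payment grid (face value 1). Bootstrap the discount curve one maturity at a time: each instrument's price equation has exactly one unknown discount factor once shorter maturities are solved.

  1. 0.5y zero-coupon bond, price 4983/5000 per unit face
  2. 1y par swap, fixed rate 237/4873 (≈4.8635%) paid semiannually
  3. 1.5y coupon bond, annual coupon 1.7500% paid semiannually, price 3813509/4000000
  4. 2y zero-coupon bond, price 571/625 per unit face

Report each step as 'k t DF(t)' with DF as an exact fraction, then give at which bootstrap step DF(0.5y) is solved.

step 1 [0.5y] zero: DF = P = 4983/5000 ≈ 0.996600
step 2 [1y] swap r/2=237/9746: DF=(1 − 237/9746·(0.996600))/(1+237/9746) = 4763/5000 ≈ 0.952600
step 3 [1.5y] bond c/2=7/800: DF=(3813509/4000000 − 7/800·(0.996600+0.952600))/(1+7/800) = 4641/5000 ≈ 0.928200
step 4 [2y] zero: DF = P = 571/625 ≈ 0.913600

1 1/2 4983/5000
2 1 4763/5000
3 3/2 4641/5000
4 2 571/625
DF(0.5y) is solved at step 1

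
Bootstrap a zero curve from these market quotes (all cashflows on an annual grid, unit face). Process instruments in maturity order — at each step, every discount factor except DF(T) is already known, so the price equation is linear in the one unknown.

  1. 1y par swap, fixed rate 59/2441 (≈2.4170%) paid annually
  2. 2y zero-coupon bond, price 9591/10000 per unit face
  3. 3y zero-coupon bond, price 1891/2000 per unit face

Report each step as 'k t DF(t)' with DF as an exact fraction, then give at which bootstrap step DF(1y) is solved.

1 1 2441/2500
2 2 9591/10000
3 3 1891/2000
DF(1y) is solved at step 1

step 1 [1y] swap r/1=59/2441: DF=(1 − 59/2441·(0))/(1+59/2441) = 2441/2500 ≈ 0.976400
step 2 [2y] zero: DF = P = 9591/10000 ≈ 0.959100
step 3 [3y] zero: DF = P = 1891/2000 ≈ 0.945500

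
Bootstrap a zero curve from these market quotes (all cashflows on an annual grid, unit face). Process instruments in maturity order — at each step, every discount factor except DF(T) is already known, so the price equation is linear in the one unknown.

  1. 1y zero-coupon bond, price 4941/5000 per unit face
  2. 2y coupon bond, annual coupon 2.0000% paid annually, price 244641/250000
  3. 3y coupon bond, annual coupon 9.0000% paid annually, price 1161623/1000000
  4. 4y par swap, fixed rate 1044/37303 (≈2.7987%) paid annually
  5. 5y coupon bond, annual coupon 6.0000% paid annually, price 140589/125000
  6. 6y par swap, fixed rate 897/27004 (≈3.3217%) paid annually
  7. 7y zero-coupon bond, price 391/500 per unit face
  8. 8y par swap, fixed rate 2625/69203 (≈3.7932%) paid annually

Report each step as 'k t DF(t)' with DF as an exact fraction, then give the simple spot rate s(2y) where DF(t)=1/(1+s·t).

1 1 4941/5000
2 2 47/50
3 3 1813/2000
4 4 2239/2500
5 5 8499/10000
6 6 4103/5000
7 7 391/500
8 8 59/80
s(2y) = (1/(47/50) − 1)/(2) = 3/94 ≈ 3.1915%

step 1 [1y] zero: DF = P = 4941/5000 ≈ 0.988200
step 2 [2y] bond c/1=1/50: DF=(244641/250000 − 1/50·(0.988200))/(1+1/50) = 47/50 ≈ 0.940000
step 3 [3y] bond c/1=9/100: DF=(1161623/1000000 − 9/100·(0.988200+0.940000))/(1+9/100) = 1813/2000 ≈ 0.906500
step 4 [4y] swap r/1=1044/37303: DF=(1 − 1044/37303·(0.988200+0.940000+0.906500))/(1+1044/37303) = 2239/2500 ≈ 0.895600
step 5 [5y] bond c/1=3/50: DF=(140589/125000 − 3/50·(0.988200+0.940000+0.906500+0.895600))/(1+3/50) = 8499/10000 ≈ 0.849900
step 6 [6y] swap r/1=897/27004: DF=(1 − 897/27004·(0.988200+0.940000+0.906500+0.895600+0.849900))/(1+897/27004) = 4103/5000 ≈ 0.820600
step 7 [7y] zero: DF = P = 391/500 ≈ 0.782000
step 8 [8y] swap r/1=2625/69203: DF=(1 − 2625/69203·(0.988200+0.940000+0.906500+0.895600+0.849900+0.820600+0.782000))/(1+2625/69203) = 59/80 ≈ 0.737500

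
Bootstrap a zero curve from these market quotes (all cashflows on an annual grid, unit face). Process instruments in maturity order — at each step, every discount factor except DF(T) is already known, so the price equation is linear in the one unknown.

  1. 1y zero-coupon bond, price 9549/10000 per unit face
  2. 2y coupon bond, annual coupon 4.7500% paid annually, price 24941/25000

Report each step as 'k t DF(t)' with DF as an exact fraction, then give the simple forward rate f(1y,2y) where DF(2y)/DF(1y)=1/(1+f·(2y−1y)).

step 1 [1y] zero: DF = P = 9549/10000 ≈ 0.954900
step 2 [2y] bond c/1=19/400: DF=(24941/25000 − 19/400·(0.954900))/(1+19/400) = 9091/10000 ≈ 0.909100

1 1 9549/10000
2 2 9091/10000
f(1y,2y) = ((9549/10000)/(9091/10000) − 1)/(1) = 458/9091 ≈ 5.0379%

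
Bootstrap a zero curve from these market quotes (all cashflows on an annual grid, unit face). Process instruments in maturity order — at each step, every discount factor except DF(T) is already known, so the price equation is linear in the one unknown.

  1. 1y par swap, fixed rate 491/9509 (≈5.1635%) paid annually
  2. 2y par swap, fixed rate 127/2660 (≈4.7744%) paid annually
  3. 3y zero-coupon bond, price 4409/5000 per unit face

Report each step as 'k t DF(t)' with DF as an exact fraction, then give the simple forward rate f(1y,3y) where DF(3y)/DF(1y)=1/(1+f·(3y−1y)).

1 1 9509/10000
2 2 9111/10000
3 3 4409/5000
f(1y,3y) = ((9509/10000)/(4409/5000) − 1)/(2) = 691/17636 ≈ 3.9181%

step 1 [1y] swap r/1=491/9509: DF=(1 − 491/9509·(0))/(1+491/9509) = 9509/10000 ≈ 0.950900
step 2 [2y] swap r/1=127/2660: DF=(1 − 127/2660·(0.950900))/(1+127/2660) = 9111/10000 ≈ 0.911100
step 3 [3y] zero: DF = P = 4409/5000 ≈ 0.881800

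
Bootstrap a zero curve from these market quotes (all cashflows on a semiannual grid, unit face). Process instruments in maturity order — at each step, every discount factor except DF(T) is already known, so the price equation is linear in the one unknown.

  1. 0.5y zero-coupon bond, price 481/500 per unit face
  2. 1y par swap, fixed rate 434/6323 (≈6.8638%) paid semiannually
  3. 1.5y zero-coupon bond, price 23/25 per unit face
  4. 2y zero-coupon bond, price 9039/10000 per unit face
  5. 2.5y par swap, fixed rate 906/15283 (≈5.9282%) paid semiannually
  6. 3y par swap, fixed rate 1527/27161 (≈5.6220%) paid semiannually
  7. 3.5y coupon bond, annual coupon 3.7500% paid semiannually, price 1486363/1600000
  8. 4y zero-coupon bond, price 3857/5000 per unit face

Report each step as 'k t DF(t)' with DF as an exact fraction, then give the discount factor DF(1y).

1 1/2 481/500
2 1 9349/10000
3 3/2 23/25
4 2 9039/10000
5 5/2 8641/10000
6 3 8473/10000
7 7/2 8119/10000
8 4 3857/5000
DF(1y) = 9349/10000 ≈ 0.934900

step 1 [0.5y] zero: DF = P = 481/500 ≈ 0.962000
step 2 [1y] swap r/2=217/6323: DF=(1 − 217/6323·(0.962000))/(1+217/6323) = 9349/10000 ≈ 0.934900
step 3 [1.5y] zero: DF = P = 23/25 ≈ 0.920000
step 4 [2y] zero: DF = P = 9039/10000 ≈ 0.903900
step 5 [2.5y] swap r/2=453/15283: DF=(1 − 453/15283·(0.962000+0.934900+0.920000+0.903900))/(1+453/15283) = 8641/10000 ≈ 0.864100
step 6 [3y] swap r/2=1527/54322: DF=(1 − 1527/54322·(0.962000+0.934900+0.920000+0.903900+0.864100))/(1+1527/54322) = 8473/10000 ≈ 0.847300
step 7 [3.5y] bond c/2=3/160: DF=(1486363/1600000 − 3/160·(0.962000+0.934900+0.920000+0.903900+0.864100+0.847300))/(1+3/160) = 8119/10000 ≈ 0.811900
step 8 [4y] zero: DF = P = 3857/5000 ≈ 0.771400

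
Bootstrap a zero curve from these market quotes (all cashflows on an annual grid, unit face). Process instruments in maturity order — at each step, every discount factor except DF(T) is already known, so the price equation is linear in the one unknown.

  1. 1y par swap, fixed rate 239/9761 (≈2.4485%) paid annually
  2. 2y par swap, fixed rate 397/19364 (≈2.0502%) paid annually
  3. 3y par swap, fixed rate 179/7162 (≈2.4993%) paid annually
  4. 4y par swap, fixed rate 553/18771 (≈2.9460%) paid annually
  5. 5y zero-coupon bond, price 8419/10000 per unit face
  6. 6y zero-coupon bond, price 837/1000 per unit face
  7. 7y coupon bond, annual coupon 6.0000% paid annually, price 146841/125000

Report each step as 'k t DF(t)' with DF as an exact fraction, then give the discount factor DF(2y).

1 1 9761/10000
2 2 9603/10000
3 3 2321/2500
4 4 4447/5000
5 5 8419/10000
6 6 837/1000
7 7 8007/10000
DF(2y) = 9603/10000 ≈ 0.960300

step 1 [1y] swap r/1=239/9761: DF=(1 − 239/9761·(0))/(1+239/9761) = 9761/10000 ≈ 0.976100
step 2 [2y] swap r/1=397/19364: DF=(1 − 397/19364·(0.976100))/(1+397/19364) = 9603/10000 ≈ 0.960300
step 3 [3y] swap r/1=179/7162: DF=(1 − 179/7162·(0.976100+0.960300))/(1+179/7162) = 2321/2500 ≈ 0.928400
step 4 [4y] swap r/1=553/18771: DF=(1 − 553/18771·(0.976100+0.960300+0.928400))/(1+553/18771) = 4447/5000 ≈ 0.889400
step 5 [5y] zero: DF = P = 8419/10000 ≈ 0.841900
step 6 [6y] zero: DF = P = 837/1000 ≈ 0.837000
step 7 [7y] bond c/1=3/50: DF=(146841/125000 − 3/50·(0.976100+0.960300+0.928400+0.889400+0.841900+0.837000))/(1+3/50) = 8007/10000 ≈ 0.800700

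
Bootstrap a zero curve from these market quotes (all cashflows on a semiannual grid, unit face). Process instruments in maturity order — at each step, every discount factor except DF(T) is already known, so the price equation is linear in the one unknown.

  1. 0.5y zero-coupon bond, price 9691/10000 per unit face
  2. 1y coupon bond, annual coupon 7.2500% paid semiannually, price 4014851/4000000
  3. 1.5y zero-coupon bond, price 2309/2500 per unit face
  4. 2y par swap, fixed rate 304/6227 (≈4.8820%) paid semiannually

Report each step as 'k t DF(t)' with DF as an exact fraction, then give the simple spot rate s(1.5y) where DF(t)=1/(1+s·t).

step 1 [0.5y] zero: DF = P = 9691/10000 ≈ 0.969100
step 2 [1y] bond c/2=29/800: DF=(4014851/4000000 − 29/800·(0.969100))/(1+29/800) = 9347/10000 ≈ 0.934700
step 3 [1.5y] zero: DF = P = 2309/2500 ≈ 0.923600
step 4 [2y] swap r/2=152/6227: DF=(1 − 152/6227·(0.969100+0.934700+0.923600))/(1+152/6227) = 568/625 ≈ 0.908800

1 1/2 9691/10000
2 1 9347/10000
3 3/2 2309/2500
4 2 568/625
s(1.5y) = (1/(2309/2500) − 1)/(3/2) = 382/6927 ≈ 5.5147%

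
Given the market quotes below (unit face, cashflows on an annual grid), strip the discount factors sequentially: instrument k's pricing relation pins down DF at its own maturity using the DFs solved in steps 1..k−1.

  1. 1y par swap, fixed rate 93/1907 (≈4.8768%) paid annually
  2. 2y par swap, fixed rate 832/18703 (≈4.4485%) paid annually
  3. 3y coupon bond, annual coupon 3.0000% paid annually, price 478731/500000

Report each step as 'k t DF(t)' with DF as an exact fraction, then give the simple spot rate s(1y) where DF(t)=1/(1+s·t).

1 1 1907/2000
2 2 573/625
3 3 8751/10000
s(1y) = (1/(1907/2000) − 1)/(1) = 93/1907 ≈ 4.8768%

step 1 [1y] swap r/1=93/1907: DF=(1 − 93/1907·(0))/(1+93/1907) = 1907/2000 ≈ 0.953500
step 2 [2y] swap r/1=832/18703: DF=(1 − 832/18703·(0.953500))/(1+832/18703) = 573/625 ≈ 0.916800
step 3 [3y] bond c/1=3/100: DF=(478731/500000 − 3/100·(0.953500+0.916800))/(1+3/100) = 8751/10000 ≈ 0.875100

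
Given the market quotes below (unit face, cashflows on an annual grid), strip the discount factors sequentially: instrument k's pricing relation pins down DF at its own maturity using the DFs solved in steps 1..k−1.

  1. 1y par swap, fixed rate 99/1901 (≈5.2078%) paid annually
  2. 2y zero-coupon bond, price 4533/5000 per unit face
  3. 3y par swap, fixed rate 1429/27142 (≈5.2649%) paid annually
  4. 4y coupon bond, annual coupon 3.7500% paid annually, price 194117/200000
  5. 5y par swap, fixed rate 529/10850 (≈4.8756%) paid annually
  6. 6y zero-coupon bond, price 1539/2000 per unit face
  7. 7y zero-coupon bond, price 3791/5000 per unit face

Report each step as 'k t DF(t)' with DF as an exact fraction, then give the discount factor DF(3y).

1 1 1901/2000
2 2 4533/5000
3 3 8571/10000
4 4 4187/5000
5 5 1971/2500
6 6 1539/2000
7 7 3791/5000
DF(3y) = 8571/10000 ≈ 0.857100

step 1 [1y] swap r/1=99/1901: DF=(1 − 99/1901·(0))/(1+99/1901) = 1901/2000 ≈ 0.950500
step 2 [2y] zero: DF = P = 4533/5000 ≈ 0.906600
step 3 [3y] swap r/1=1429/27142: DF=(1 − 1429/27142·(0.950500+0.906600))/(1+1429/27142) = 8571/10000 ≈ 0.857100
step 4 [4y] bond c/1=3/80: DF=(194117/200000 − 3/80·(0.950500+0.906600+0.857100))/(1+3/80) = 4187/5000 ≈ 0.837400
step 5 [5y] swap r/1=529/10850: DF=(1 − 529/10850·(0.950500+0.906600+0.857100+0.837400))/(1+529/10850) = 1971/2500 ≈ 0.788400
step 6 [6y] zero: DF = P = 1539/2000 ≈ 0.769500
step 7 [7y] zero: DF = P = 3791/5000 ≈ 0.758200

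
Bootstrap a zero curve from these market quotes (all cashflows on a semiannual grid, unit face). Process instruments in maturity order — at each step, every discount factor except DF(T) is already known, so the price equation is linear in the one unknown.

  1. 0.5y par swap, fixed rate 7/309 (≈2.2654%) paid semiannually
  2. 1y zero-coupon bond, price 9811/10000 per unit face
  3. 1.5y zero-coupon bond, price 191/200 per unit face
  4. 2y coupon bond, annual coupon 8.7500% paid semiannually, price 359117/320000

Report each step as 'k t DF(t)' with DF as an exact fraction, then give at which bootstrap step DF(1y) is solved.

step 1 [0.5y] swap r/2=7/618: DF=(1 − 7/618·(0))/(1+7/618) = 618/625 ≈ 0.988800
step 2 [1y] zero: DF = P = 9811/10000 ≈ 0.981100
step 3 [1.5y] zero: DF = P = 191/200 ≈ 0.955000
step 4 [2y] bond c/2=7/160: DF=(359117/320000 − 7/160·(0.988800+0.981100+0.955000))/(1+7/160) = 4763/5000 ≈ 0.952600

1 1/2 618/625
2 1 9811/10000
3 3/2 191/200
4 2 4763/5000
DF(1y) is solved at step 2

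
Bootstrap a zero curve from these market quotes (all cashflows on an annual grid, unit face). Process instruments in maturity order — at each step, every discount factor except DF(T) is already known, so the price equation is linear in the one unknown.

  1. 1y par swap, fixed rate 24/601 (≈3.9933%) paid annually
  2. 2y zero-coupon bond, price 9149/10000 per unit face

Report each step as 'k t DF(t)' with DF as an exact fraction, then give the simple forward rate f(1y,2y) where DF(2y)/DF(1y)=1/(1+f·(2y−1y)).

step 1 [1y] swap r/1=24/601: DF=(1 − 24/601·(0))/(1+24/601) = 601/625 ≈ 0.961600
step 2 [2y] zero: DF = P = 9149/10000 ≈ 0.914900

1 1 601/625
2 2 9149/10000
f(1y,2y) = ((601/625)/(9149/10000) − 1)/(1) = 467/9149 ≈ 5.1044%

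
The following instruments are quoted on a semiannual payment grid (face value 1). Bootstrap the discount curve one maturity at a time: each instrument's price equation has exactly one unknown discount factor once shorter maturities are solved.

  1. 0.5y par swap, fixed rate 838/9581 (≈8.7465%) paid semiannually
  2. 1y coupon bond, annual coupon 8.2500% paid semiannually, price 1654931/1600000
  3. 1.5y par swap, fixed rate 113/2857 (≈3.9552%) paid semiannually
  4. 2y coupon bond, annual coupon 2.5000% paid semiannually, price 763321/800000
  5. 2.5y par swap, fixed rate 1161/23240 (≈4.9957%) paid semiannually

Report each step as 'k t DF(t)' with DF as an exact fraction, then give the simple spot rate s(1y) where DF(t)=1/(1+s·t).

1 1/2 9581/10000
2 1 4777/5000
3 3/2 1887/2000
4 2 9071/10000
5 5/2 8839/10000
s(1y) = (1/(4777/5000) − 1)/(1) = 223/4777 ≈ 4.6682%

step 1 [0.5y] swap r/2=419/9581: DF=(1 − 419/9581·(0))/(1+419/9581) = 9581/10000 ≈ 0.958100
step 2 [1y] bond c/2=33/800: DF=(1654931/1600000 − 33/800·(0.958100))/(1+33/800) = 4777/5000 ≈ 0.955400
step 3 [1.5y] swap r/2=113/5714: DF=(1 − 113/5714·(0.958100+0.955400))/(1+113/5714) = 1887/2000 ≈ 0.943500
step 4 [2y] bond c/2=1/80: DF=(763321/800000 − 1/80·(0.958100+0.955400+0.943500))/(1+1/80) = 9071/10000 ≈ 0.907100
step 5 [2.5y] swap r/2=1161/46480: DF=(1 − 1161/46480·(0.958100+0.955400+0.943500+0.907100))/(1+1161/46480) = 8839/10000 ≈ 0.883900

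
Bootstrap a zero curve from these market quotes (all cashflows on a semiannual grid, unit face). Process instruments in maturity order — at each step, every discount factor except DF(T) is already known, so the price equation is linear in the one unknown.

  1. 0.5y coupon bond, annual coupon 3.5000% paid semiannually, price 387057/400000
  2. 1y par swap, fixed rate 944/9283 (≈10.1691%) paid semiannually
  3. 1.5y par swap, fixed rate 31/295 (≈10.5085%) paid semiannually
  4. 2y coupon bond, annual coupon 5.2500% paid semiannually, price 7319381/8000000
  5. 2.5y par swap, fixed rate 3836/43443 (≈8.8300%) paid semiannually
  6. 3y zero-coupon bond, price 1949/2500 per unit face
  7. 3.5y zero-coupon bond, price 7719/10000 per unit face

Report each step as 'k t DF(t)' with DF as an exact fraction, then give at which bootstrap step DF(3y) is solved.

1 1/2 951/1000
2 1 566/625
3 3/2 4287/5000
4 2 8221/10000
5 5/2 4041/5000
6 3 1949/2500
7 7/2 7719/10000
DF(3y) is solved at step 6

step 1 [0.5y] bond c/2=7/400: DF=(387057/400000 − 7/400·(0))/(1+7/400) = 951/1000 ≈ 0.951000
step 2 [1y] swap r/2=472/9283: DF=(1 − 472/9283·(0.951000))/(1+472/9283) = 566/625 ≈ 0.905600
step 3 [1.5y] swap r/2=31/590: DF=(1 − 31/590·(0.951000+0.905600))/(1+31/590) = 4287/5000 ≈ 0.857400
step 4 [2y] bond c/2=21/800: DF=(7319381/8000000 − 21/800·(0.951000+0.905600+0.857400))/(1+21/800) = 8221/10000 ≈ 0.822100
step 5 [2.5y] swap r/2=1918/43443: DF=(1 − 1918/43443·(0.951000+0.905600+0.857400+0.822100))/(1+1918/43443) = 4041/5000 ≈ 0.808200
step 6 [3y] zero: DF = P = 1949/2500 ≈ 0.779600
step 7 [3.5y] zero: DF = P = 7719/10000 ≈ 0.771900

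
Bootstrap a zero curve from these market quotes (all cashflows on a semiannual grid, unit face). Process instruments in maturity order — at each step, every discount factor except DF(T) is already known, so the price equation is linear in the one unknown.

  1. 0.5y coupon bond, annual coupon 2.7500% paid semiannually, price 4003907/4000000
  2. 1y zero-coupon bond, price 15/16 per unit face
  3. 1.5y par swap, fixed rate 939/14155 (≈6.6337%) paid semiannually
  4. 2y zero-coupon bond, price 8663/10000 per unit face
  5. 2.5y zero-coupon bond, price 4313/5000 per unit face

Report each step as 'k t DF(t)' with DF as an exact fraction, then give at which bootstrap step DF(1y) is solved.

step 1 [0.5y] bond c/2=11/800: DF=(4003907/4000000 − 11/800·(0))/(1+11/800) = 4937/5000 ≈ 0.987400
step 2 [1y] zero: DF = P = 15/16 ≈ 0.937500
step 3 [1.5y] swap r/2=939/28310: DF=(1 − 939/28310·(0.987400+0.937500))/(1+939/28310) = 9061/10000 ≈ 0.906100
step 4 [2y] zero: DF = P = 8663/10000 ≈ 0.866300
step 5 [2.5y] zero: DF = P = 4313/5000 ≈ 0.862600

1 1/2 4937/5000
2 1 15/16
3 3/2 9061/10000
4 2 8663/10000
5 5/2 4313/5000
DF(1y) is solved at step 2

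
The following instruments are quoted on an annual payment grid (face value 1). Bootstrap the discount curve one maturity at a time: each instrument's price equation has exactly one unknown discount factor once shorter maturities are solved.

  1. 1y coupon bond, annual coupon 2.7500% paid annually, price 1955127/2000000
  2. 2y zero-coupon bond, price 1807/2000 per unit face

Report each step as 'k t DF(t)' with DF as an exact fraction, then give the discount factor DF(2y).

step 1 [1y] bond c/1=11/400: DF=(1955127/2000000 − 11/400·(0))/(1+11/400) = 4757/5000 ≈ 0.951400
step 2 [2y] zero: DF = P = 1807/2000 ≈ 0.903500

1 1 4757/5000
2 2 1807/2000
DF(2y) = 1807/2000 ≈ 0.903500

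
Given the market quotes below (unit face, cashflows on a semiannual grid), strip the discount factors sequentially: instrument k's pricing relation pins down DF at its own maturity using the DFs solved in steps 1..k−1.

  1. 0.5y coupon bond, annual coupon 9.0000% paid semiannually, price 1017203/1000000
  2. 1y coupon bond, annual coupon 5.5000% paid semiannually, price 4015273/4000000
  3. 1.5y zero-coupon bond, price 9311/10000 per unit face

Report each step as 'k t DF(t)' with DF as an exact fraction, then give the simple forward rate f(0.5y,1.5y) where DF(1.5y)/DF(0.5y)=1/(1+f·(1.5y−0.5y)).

step 1 [0.5y] bond c/2=9/200: DF=(1017203/1000000 − 9/200·(0))/(1+9/200) = 4867/5000 ≈ 0.973400
step 2 [1y] bond c/2=11/400: DF=(4015273/4000000 − 11/400·(0.973400))/(1+11/400) = 9509/10000 ≈ 0.950900
step 3 [1.5y] zero: DF = P = 9311/10000 ≈ 0.931100

1 1/2 4867/5000
2 1 9509/10000
3 3/2 9311/10000
f(0.5y,1.5y) = ((4867/5000)/(9311/10000) − 1)/(1) = 423/9311 ≈ 4.5430%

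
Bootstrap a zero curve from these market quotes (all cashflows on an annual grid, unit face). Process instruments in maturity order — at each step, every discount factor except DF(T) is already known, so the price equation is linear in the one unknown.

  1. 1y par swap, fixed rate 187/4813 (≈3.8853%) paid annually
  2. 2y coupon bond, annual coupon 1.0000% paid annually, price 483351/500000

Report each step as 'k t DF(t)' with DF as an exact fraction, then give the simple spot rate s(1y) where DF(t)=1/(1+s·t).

step 1 [1y] swap r/1=187/4813: DF=(1 − 187/4813·(0))/(1+187/4813) = 4813/5000 ≈ 0.962600
step 2 [2y] bond c/1=1/100: DF=(483351/500000 − 1/100·(0.962600))/(1+1/100) = 2369/2500 ≈ 0.947600

1 1 4813/5000
2 2 2369/2500
s(1y) = (1/(4813/5000) − 1)/(1) = 187/4813 ≈ 3.8853%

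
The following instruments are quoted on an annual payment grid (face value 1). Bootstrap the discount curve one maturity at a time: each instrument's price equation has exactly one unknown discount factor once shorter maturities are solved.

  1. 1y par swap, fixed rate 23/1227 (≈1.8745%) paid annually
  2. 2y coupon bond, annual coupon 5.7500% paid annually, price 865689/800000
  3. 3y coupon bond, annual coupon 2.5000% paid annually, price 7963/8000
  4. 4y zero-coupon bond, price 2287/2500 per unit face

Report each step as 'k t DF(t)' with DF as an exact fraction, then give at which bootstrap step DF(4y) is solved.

step 1 [1y] swap r/1=23/1227: DF=(1 − 23/1227·(0))/(1+23/1227) = 1227/1250 ≈ 0.981600
step 2 [2y] bond c/1=23/400: DF=(865689/800000 − 23/400·(0.981600))/(1+23/400) = 9699/10000 ≈ 0.969900
step 3 [3y] bond c/1=1/40: DF=(7963/8000 − 1/40·(0.981600+0.969900))/(1+1/40) = 1847/2000 ≈ 0.923500
step 4 [4y] zero: DF = P = 2287/2500 ≈ 0.914800

1 1 1227/1250
2 2 9699/10000
3 3 1847/2000
4 4 2287/2500
DF(4y) is solved at step 4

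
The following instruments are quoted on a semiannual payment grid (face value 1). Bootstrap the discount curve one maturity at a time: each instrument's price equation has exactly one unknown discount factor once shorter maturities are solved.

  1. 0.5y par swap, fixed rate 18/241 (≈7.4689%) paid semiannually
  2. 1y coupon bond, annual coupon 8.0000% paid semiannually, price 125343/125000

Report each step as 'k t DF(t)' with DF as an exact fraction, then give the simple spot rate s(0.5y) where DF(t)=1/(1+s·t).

step 1 [0.5y] swap r/2=9/241: DF=(1 − 9/241·(0))/(1+9/241) = 241/250 ≈ 0.964000
step 2 [1y] bond c/2=1/25: DF=(125343/125000 − 1/25·(0.964000))/(1+1/25) = 9271/10000 ≈ 0.927100

1 1/2 241/250
2 1 9271/10000
s(0.5y) = (1/(241/250) − 1)/(1/2) = 18/241 ≈ 7.4689%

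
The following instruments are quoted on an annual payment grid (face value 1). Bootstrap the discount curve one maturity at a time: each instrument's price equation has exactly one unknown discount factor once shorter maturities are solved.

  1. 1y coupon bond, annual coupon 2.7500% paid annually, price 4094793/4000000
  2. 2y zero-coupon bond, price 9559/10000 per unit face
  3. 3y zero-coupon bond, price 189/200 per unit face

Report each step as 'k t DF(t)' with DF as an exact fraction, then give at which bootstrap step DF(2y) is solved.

1 1 9963/10000
2 2 9559/10000
3 3 189/200
DF(2y) is solved at step 2

step 1 [1y] bond c/1=11/400: DF=(4094793/4000000 − 11/400·(0))/(1+11/400) = 9963/10000 ≈ 0.996300
step 2 [2y] zero: DF = P = 9559/10000 ≈ 0.955900
step 3 [3y] zero: DF = P = 189/200 ≈ 0.945000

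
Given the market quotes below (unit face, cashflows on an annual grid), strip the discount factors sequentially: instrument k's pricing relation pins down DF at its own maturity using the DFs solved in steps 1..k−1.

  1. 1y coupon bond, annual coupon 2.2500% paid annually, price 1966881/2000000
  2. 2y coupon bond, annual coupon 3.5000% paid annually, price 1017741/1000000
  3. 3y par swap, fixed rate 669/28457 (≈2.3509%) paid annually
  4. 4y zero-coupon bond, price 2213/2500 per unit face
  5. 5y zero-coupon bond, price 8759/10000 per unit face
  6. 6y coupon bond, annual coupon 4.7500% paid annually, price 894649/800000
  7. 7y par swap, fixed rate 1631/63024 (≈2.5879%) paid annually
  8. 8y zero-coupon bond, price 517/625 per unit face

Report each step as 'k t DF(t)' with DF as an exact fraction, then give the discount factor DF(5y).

step 1 [1y] bond c/1=9/400: DF=(1966881/2000000 − 9/400·(0))/(1+9/400) = 4809/5000 ≈ 0.961800
step 2 [2y] bond c/1=7/200: DF=(1017741/1000000 − 7/200·(0.961800))/(1+7/200) = 2377/2500 ≈ 0.950800
step 3 [3y] swap r/1=669/28457: DF=(1 − 669/28457·(0.961800+0.950800))/(1+669/28457) = 9331/10000 ≈ 0.933100
step 4 [4y] zero: DF = P = 2213/2500 ≈ 0.885200
step 5 [5y] zero: DF = P = 8759/10000 ≈ 0.875900
step 6 [6y] bond c/1=19/400: DF=(894649/800000 − 19/400·(0.961800+0.950800+0.933100+0.885200+0.875900))/(1+19/400) = 8587/10000 ≈ 0.858700
step 7 [7y] swap r/1=1631/63024: DF=(1 − 1631/63024·(0.961800+0.950800+0.933100+0.885200+0.875900+0.858700))/(1+1631/63024) = 8369/10000 ≈ 0.836900
step 8 [8y] zero: DF = P = 517/625 ≈ 0.827200

1 1 4809/5000
2 2 2377/2500
3 3 9331/10000
4 4 2213/2500
5 5 8759/10000
6 6 8587/10000
7 7 8369/10000
8 8 517/625
DF(5y) = 8759/10000 ≈ 0.875900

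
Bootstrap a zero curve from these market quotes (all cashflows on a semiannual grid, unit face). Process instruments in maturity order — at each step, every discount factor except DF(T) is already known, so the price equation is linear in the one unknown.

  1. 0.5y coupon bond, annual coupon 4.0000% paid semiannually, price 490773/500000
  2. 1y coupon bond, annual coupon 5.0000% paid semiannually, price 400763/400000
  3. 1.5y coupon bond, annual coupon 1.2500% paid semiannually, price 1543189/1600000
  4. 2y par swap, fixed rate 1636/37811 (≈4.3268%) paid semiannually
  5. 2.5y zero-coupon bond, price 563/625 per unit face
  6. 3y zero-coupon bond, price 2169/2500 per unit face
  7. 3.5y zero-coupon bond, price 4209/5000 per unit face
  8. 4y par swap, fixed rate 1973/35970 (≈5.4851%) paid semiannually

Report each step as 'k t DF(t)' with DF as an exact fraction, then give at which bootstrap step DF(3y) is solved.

1 1/2 9623/10000
2 1 477/500
3 3/2 4733/5000
4 2 4591/5000
5 5/2 563/625
6 3 2169/2500
7 7/2 4209/5000
8 4 8027/10000
DF(3y) is solved at step 6

step 1 [0.5y] bond c/2=1/50: DF=(490773/500000 − 1/50·(0))/(1+1/50) = 9623/10000 ≈ 0.962300
step 2 [1y] bond c/2=1/40: DF=(400763/400000 − 1/40·(0.962300))/(1+1/40) = 477/500 ≈ 0.954000
step 3 [1.5y] bond c/2=1/160: DF=(1543189/1600000 − 1/160·(0.962300+0.954000))/(1+1/160) = 4733/5000 ≈ 0.946600
step 4 [2y] swap r/2=818/37811: DF=(1 − 818/37811·(0.962300+0.954000+0.946600))/(1+818/37811) = 4591/5000 ≈ 0.918200
step 5 [2.5y] zero: DF = P = 563/625 ≈ 0.900800
step 6 [3y] zero: DF = P = 2169/2500 ≈ 0.867600
step 7 [3.5y] zero: DF = P = 4209/5000 ≈ 0.841800
step 8 [4y] swap r/2=1973/71940: DF=(1 − 1973/71940·(0.962300+0.954000+0.946600+0.918200+0.900800+0.867600+0.841800))/(1+1973/71940) = 8027/10000 ≈ 0.802700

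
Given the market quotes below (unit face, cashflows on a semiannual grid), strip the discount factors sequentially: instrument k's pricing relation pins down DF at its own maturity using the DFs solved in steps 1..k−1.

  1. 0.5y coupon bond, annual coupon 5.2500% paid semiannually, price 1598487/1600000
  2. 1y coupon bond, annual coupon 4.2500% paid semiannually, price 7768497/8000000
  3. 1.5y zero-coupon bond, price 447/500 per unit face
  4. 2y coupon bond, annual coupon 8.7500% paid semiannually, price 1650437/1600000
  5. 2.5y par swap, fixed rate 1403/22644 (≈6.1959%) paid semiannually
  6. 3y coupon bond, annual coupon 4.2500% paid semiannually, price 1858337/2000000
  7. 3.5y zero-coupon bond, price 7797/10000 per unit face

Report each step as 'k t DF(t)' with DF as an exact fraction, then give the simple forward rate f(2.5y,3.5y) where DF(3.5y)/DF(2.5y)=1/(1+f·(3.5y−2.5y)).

1 1/2 1947/2000
2 1 4653/5000
3 3/2 447/500
4 2 871/1000
5 5/2 8597/10000
6 3 2039/2500
7 7/2 7797/10000
f(2.5y,3.5y) = ((8597/10000)/(7797/10000) − 1)/(1) = 800/7797 ≈ 10.2604%

step 1 [0.5y] bond c/2=21/800: DF=(1598487/1600000 − 21/800·(0))/(1+21/800) = 1947/2000 ≈ 0.973500
step 2 [1y] bond c/2=17/800: DF=(7768497/8000000 − 17/800·(0.973500))/(1+17/800) = 4653/5000 ≈ 0.930600
step 3 [1.5y] zero: DF = P = 447/500 ≈ 0.894000
step 4 [2y] bond c/2=7/160: DF=(1650437/1600000 − 7/160·(0.973500+0.930600+0.894000))/(1+7/160) = 871/1000 ≈ 0.871000
step 5 [2.5y] swap r/2=1403/45288: DF=(1 − 1403/45288·(0.973500+0.930600+0.894000+0.871000))/(1+1403/45288) = 8597/10000 ≈ 0.859700
step 6 [3y] bond c/2=17/800: DF=(1858337/2000000 − 17/800·(0.973500+0.930600+0.894000+0.871000+0.859700))/(1+17/800) = 2039/2500 ≈ 0.815600
step 7 [3.5y] zero: DF = P = 7797/10000 ≈ 0.779700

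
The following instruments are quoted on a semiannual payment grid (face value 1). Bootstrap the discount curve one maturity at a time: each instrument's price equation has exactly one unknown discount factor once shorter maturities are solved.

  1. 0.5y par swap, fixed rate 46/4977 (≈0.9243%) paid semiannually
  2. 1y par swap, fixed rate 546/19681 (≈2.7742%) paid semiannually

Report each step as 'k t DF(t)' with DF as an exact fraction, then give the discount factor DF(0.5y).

step 1 [0.5y] swap r/2=23/4977: DF=(1 − 23/4977·(0))/(1+23/4977) = 4977/5000 ≈ 0.995400
step 2 [1y] swap r/2=273/19681: DF=(1 − 273/19681·(0.995400))/(1+273/19681) = 9727/10000 ≈ 0.972700

1 1/2 4977/5000
2 1 9727/10000
DF(0.5y) = 4977/5000 ≈ 0.995400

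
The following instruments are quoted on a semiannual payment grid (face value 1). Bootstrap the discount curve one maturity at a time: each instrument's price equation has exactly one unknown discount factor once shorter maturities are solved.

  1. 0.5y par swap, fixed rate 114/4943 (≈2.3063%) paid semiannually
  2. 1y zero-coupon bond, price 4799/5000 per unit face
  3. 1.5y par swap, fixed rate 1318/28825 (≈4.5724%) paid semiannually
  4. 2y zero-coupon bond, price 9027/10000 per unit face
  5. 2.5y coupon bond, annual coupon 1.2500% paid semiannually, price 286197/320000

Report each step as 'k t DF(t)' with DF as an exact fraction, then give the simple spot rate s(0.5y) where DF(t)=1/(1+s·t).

step 1 [0.5y] swap r/2=57/4943: DF=(1 − 57/4943·(0))/(1+57/4943) = 4943/5000 ≈ 0.988600
step 2 [1y] zero: DF = P = 4799/5000 ≈ 0.959800
step 3 [1.5y] swap r/2=659/28825: DF=(1 − 659/28825·(0.988600+0.959800))/(1+659/28825) = 9341/10000 ≈ 0.934100
step 4 [2y] zero: DF = P = 9027/10000 ≈ 0.902700
step 5 [2.5y] bond c/2=1/160: DF=(286197/320000 − 1/160·(0.988600+0.959800+0.934100+0.902700))/(1+1/160) = 8653/10000 ≈ 0.865300

1 1/2 4943/5000
2 1 4799/5000
3 3/2 9341/10000
4 2 9027/10000
5 5/2 8653/10000
s(0.5y) = (1/(4943/5000) − 1)/(1/2) = 114/4943 ≈ 2.3063%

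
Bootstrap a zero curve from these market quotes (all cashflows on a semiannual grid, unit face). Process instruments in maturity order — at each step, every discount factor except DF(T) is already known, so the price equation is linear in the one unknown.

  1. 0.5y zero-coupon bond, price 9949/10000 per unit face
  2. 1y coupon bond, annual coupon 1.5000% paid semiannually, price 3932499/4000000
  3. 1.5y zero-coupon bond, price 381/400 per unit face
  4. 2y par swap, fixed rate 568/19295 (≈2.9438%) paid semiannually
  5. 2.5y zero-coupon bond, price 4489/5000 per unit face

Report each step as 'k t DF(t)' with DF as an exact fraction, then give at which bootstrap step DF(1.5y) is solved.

1 1/2 9949/10000
2 1 2421/2500
3 3/2 381/400
4 2 1179/1250
5 5/2 4489/5000
DF(1.5y) is solved at step 3

step 1 [0.5y] zero: DF = P = 9949/10000 ≈ 0.994900
step 2 [1y] bond c/2=3/400: DF=(3932499/4000000 − 3/400·(0.994900))/(1+3/400) = 2421/2500 ≈ 0.968400
step 3 [1.5y] zero: DF = P = 381/400 ≈ 0.952500
step 4 [2y] swap r/2=284/19295: DF=(1 − 284/19295·(0.994900+0.968400+0.952500))/(1+284/19295) = 1179/1250 ≈ 0.943200
step 5 [2.5y] zero: DF = P = 4489/5000 ≈ 0.897800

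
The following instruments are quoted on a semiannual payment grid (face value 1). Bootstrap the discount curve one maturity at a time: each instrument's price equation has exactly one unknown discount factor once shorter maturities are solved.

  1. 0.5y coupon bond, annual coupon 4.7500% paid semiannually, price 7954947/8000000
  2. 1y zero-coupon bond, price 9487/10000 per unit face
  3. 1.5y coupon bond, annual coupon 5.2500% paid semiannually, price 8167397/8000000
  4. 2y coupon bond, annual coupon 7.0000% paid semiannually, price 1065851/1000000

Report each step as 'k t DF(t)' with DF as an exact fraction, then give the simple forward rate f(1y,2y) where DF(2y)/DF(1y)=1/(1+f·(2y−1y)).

step 1 [0.5y] bond c/2=19/800: DF=(7954947/8000000 − 19/800·(0))/(1+19/800) = 9713/10000 ≈ 0.971300
step 2 [1y] zero: DF = P = 9487/10000 ≈ 0.948700
step 3 [1.5y] bond c/2=21/800: DF=(8167397/8000000 − 21/800·(0.971300+0.948700))/(1+21/800) = 9457/10000 ≈ 0.945700
step 4 [2y] bond c/2=7/200: DF=(1065851/1000000 − 7/200·(0.971300+0.948700+0.945700))/(1+7/200) = 9329/10000 ≈ 0.932900

1 1/2 9713/10000
2 1 9487/10000
3 3/2 9457/10000
4 2 9329/10000
f(1y,2y) = ((9487/10000)/(9329/10000) − 1)/(1) = 158/9329 ≈ 1.6936%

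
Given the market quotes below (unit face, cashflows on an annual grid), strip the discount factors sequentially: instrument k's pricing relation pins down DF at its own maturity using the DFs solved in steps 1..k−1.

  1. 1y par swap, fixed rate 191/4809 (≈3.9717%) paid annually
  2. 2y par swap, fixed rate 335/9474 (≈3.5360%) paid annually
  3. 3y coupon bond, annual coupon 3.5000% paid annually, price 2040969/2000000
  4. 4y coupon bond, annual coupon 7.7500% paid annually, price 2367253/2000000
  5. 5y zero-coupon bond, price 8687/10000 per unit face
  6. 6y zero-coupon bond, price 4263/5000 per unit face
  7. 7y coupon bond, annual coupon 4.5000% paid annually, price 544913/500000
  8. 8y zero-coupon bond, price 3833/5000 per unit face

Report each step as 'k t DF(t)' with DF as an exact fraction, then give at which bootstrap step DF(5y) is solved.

1 1 4809/5000
2 2 933/1000
3 3 9219/10000
4 4 8959/10000
5 5 8687/10000
6 6 4263/5000
7 7 8089/10000
8 8 3833/5000
DF(5y) is solved at step 5

step 1 [1y] swap r/1=191/4809: DF=(1 − 191/4809·(0))/(1+191/4809) = 4809/5000 ≈ 0.961800
step 2 [2y] swap r/1=335/9474: DF=(1 − 335/9474·(0.961800))/(1+335/9474) = 933/1000 ≈ 0.933000
step 3 [3y] bond c/1=7/200: DF=(2040969/2000000 − 7/200·(0.961800+0.933000))/(1+7/200) = 9219/10000 ≈ 0.921900
step 4 [4y] bond c/1=31/400: DF=(2367253/2000000 − 31/400·(0.961800+0.933000+0.921900))/(1+31/400) = 8959/10000 ≈ 0.895900
step 5 [5y] zero: DF = P = 8687/10000 ≈ 0.868700
step 6 [6y] zero: DF = P = 4263/5000 ≈ 0.852600
step 7 [7y] bond c/1=9/200: DF=(544913/500000 − 9/200·(0.961800+0.933000+0.921900+0.895900+0.868700+0.852600))/(1+9/200) = 8089/10000 ≈ 0.808900
step 8 [8y] zero: DF = P = 3833/5000 ≈ 0.766600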